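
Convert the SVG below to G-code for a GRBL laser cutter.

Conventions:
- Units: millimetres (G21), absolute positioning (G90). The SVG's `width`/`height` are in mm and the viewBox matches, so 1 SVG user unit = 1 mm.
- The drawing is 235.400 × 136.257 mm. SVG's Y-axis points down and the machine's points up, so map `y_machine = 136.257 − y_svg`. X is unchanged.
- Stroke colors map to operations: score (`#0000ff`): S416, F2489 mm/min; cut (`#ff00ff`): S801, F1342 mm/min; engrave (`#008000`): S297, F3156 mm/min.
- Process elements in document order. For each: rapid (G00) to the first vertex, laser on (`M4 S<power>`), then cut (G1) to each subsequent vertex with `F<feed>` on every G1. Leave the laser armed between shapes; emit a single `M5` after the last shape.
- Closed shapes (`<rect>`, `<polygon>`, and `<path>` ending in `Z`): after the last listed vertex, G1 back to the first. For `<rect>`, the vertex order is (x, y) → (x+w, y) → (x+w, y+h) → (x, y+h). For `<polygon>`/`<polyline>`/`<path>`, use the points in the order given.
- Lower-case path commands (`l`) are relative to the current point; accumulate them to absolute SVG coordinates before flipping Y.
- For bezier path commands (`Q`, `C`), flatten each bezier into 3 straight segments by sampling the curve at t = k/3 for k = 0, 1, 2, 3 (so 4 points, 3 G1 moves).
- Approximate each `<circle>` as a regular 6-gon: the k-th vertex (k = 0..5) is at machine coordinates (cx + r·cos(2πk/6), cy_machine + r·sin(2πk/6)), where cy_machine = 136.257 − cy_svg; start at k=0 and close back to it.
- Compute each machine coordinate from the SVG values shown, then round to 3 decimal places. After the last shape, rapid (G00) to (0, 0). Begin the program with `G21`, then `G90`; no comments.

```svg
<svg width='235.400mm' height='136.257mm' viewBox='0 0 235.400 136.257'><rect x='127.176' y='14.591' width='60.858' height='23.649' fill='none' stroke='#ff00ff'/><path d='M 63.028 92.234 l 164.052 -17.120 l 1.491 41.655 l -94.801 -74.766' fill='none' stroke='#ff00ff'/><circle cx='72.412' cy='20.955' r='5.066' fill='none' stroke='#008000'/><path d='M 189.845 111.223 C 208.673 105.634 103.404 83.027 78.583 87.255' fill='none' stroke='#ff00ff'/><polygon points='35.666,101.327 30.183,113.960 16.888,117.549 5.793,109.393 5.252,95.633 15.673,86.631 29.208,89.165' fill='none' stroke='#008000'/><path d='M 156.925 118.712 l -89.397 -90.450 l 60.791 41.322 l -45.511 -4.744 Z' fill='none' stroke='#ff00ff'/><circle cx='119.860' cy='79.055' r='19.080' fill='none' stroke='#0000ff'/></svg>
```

G21
G90
G00 X127.176 Y121.666
M4 S801
G1 X188.034 Y121.666 F1342
G1 X188.034 Y98.017 F1342
G1 X127.176 Y98.017 F1342
G1 X127.176 Y121.666 F1342
G00 X63.028 Y44.023
M4 S801
G1 X227.080 Y61.143 F1342
G1 X228.571 Y19.488 F1342
G1 X133.770 Y94.254 F1342
G00 X77.478 Y115.302
M4 S297
G1 X74.945 Y119.689 F3156
G1 X69.879 Y119.689 F3156
G1 X67.346 Y115.302 F3156
G1 X69.879 Y110.915 F3156
G1 X74.945 Y110.915 F3156
G1 X77.478 Y115.302 F3156
G00 X189.845 Y25.034
M4 S801
G1 X174.883 Y34.671 F1342
G1 X122.644 Y45.909 F1342
G1 X78.583 Y49.002 F1342
G00 X35.666 Y34.930
M4 S297
G1 X30.183 Y22.297 F3156
G1 X16.888 Y18.708 F3156
G1 X5.793 Y26.864 F3156
G1 X5.252 Y40.624 F3156
G1 X15.673 Y49.626 F3156
G1 X29.208 Y47.092 F3156
G1 X35.666 Y34.930 F3156
G00 X156.925 Y17.545
M4 S801
G1 X67.528 Y107.995 F1342
G1 X128.319 Y66.673 F1342
G1 X82.808 Y71.417 F1342
G1 X156.925 Y17.545 F1342
G00 X138.940 Y57.202
M4 S416
G1 X129.400 Y73.726 F2489
G1 X110.320 Y73.726 F2489
G1 X100.780 Y57.202 F2489
G1 X110.320 Y40.678 F2489
G1 X129.400 Y40.678 F2489
G1 X138.940 Y57.202 F2489
M5
G00 X0.000 Y0.000

Since the viewBox matches the mm dimensions, user units are millimetres directly. The only transform is the Y-flip y_m = 136.257 − y_svg.

Shape 1 is a rectangle drawn with `<rect>`. Its stroke #ff00ff means cut at S801, F1342. After flipping Y the toolpath is (127.176,121.666) → (188.034,121.666) → (188.034,98.017) → (127.176,98.017) → (127.176,121.666), returning to the start.

Shape 2 is a open polyline drawn with `<path>`. Its stroke #ff00ff means cut at S801, F1342. After flipping Y the toolpath is (63.028,44.023) → (227.080,61.143) → (228.571,19.488) → (133.770,94.254).

Shape 3 is a circle drawn with `<circle>`. Its stroke #008000 means engrave at S297, F3156. After flipping Y the toolpath is (77.478,115.302) → (74.945,119.689) → (69.879,119.689) → (67.346,115.302) → (69.879,110.915) → (74.945,110.915) → (77.478,115.302), returning to the start.

Shape 4 is a cubic bezier drawn with `<path>`. Its stroke #ff00ff means cut at S801, F1342. After flipping Y the toolpath is (189.845,25.034) → (174.883,34.671) → (122.644,45.909) → (78.583,49.002).

Shape 5 is a regular polygon drawn with `<polygon>`. Its stroke #008000 means engrave at S297, F3156. After flipping Y the toolpath is (35.666,34.930) → (30.183,22.297) → (16.888,18.708) → (5.793,26.864) → (5.252,40.624) → (15.673,49.626) → (29.208,47.092) → (35.666,34.930), returning to the start.

Shape 6 is a closed polygon drawn with `<path>`. Its stroke #ff00ff means cut at S801, F1342. After flipping Y the toolpath is (156.925,17.545) → (67.528,107.995) → (128.319,66.673) → (82.808,71.417) → (156.925,17.545), returning to the start.

Shape 7 is a circle drawn with `<circle>`. Its stroke #0000ff means score at S416, F2489. After flipping Y the toolpath is (138.940,57.202) → (129.400,73.726) → (110.320,73.726) → (100.780,57.202) → (110.320,40.678) → (129.400,40.678) → (138.940,57.202), returning to the start.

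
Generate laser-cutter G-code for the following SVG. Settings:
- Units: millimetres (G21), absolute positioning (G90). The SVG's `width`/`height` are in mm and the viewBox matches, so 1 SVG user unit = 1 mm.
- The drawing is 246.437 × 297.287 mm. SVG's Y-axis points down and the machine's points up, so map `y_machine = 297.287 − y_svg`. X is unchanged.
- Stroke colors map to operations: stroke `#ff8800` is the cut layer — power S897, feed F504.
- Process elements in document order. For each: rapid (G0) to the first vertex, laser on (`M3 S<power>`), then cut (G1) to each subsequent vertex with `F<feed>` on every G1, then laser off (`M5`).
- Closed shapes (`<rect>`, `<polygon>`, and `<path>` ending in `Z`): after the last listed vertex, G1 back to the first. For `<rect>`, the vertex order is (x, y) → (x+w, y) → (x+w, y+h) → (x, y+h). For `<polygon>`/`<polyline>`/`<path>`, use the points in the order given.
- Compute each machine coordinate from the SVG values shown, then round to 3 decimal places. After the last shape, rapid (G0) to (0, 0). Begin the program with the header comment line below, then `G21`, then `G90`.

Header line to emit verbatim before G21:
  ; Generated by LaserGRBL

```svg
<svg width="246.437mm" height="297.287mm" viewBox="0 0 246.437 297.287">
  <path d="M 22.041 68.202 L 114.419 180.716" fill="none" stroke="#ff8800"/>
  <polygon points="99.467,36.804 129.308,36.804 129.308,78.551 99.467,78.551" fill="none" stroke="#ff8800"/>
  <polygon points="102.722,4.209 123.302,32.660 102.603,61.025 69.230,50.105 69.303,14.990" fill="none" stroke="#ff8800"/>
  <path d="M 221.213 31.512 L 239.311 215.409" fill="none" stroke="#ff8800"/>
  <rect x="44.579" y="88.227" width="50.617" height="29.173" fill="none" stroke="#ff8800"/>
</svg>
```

; Generated by LaserGRBL
G21
G90
G0 X22.041 Y229.085
M3 S897
G1 X114.419 Y116.571 F504
M5
G0 X99.467 Y260.483
M3 S897
G1 X129.308 Y260.483 F504
G1 X129.308 Y218.736 F504
G1 X99.467 Y218.736 F504
G1 X99.467 Y260.483 F504
M5
G0 X102.722 Y293.078
M3 S897
G1 X123.302 Y264.627 F504
G1 X102.603 Y236.262 F504
G1 X69.230 Y247.182 F504
G1 X69.303 Y282.297 F504
G1 X102.722 Y293.078 F504
M5
G0 X221.213 Y265.775
M3 S897
G1 X239.311 Y81.878 F504
M5
G0 X44.579 Y209.060
M3 S897
G1 X95.196 Y209.060 F504
G1 X95.196 Y179.887 F504
G1 X44.579 Y179.887 F504
G1 X44.579 Y209.060 F504
M5
G0 X0.000 Y0.000

1 u = 1 mm; y_m = 297.287 − y.

[1] `<path>` line segment, #ff8800→cut S897 F504: (22.041,229.085) → (114.419,116.571)

[2] `<polygon>` rectangle, #ff8800→cut S897 F504: (99.467,260.483) → (129.308,260.483) → (129.308,218.736) → (99.467,218.736) → (99.467,260.483) (closed)

[3] `<polygon>` regular polygon, #ff8800→cut S897 F504: (102.722,293.078) → (123.302,264.627) → (102.603,236.262) → (69.230,247.182) → (69.303,282.297) → (102.722,293.078) (closed)

[4] `<path>` line segment, #ff8800→cut S897 F504: (221.213,265.775) → (239.311,81.878)

[5] `<rect>` rectangle, #ff8800→cut S897 F504: (44.579,209.060) → (95.196,209.060) → (95.196,179.887) → (44.579,179.887) → (44.579,209.060) (closed)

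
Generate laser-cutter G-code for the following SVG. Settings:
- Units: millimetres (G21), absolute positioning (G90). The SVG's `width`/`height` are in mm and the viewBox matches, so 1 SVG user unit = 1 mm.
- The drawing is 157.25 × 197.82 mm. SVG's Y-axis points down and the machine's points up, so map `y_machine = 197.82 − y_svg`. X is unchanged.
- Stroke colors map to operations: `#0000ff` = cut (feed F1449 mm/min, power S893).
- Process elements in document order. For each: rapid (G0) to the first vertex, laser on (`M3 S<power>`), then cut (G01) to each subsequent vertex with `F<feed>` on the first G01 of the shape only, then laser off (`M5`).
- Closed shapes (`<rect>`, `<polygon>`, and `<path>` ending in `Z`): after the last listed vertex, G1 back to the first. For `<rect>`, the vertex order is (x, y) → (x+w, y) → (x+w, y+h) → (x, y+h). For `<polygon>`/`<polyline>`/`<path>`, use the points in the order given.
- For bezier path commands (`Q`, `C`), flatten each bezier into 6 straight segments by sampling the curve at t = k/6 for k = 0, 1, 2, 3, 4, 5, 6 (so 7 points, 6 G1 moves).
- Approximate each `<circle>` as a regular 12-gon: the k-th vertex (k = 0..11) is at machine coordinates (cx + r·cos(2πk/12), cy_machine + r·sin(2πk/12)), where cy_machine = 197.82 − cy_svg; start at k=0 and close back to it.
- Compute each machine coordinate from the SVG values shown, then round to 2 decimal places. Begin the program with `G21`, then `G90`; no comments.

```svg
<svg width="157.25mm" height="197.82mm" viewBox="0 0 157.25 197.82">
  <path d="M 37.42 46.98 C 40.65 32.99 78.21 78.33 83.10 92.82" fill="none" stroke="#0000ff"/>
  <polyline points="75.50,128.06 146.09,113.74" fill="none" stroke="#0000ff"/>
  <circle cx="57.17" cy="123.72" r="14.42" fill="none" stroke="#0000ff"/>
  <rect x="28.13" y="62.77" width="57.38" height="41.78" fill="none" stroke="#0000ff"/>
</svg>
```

G21
G90
G0 X37.42 Y150.84
M3 S893
G01 X41.59 Y153.31 F1449
G01 X49.61 Y148.39
G01 X59.64 Y138.60
G01 X69.80 Y126.43
G01 X78.24 Y114.40
G01 X83.10 Y105.00
M5
G0 X75.50 Y69.76
M3 S893
G01 X146.09 Y84.08 F1449
M5
G0 X71.59 Y74.10
M3 S893
G01 X69.66 Y81.31 F1449
G01 X64.38 Y86.59
G01 X57.17 Y88.52
G01 X49.96 Y86.59
G01 X44.68 Y81.31
G01 X42.75 Y74.10
G01 X44.68 Y66.89
G01 X49.96 Y61.61
G01 X57.17 Y59.68
G01 X64.38 Y61.61
G01 X69.66 Y66.89
G01 X71.59 Y74.10
M5
G0 X28.13 Y135.05
M3 S893
G01 X85.51 Y135.05 F1449
G01 X85.51 Y93.27
G01 X28.13 Y93.27
G01 X28.13 Y135.05
M5

viewBox `0 0 157.25 197.82` with mm width/height → 1 unit = 1 mm. Flip: y_m = 197.82 − y_svg.

**Shape 1** — `<path>` cubic bezier, stroke `#0000ff` → cut (S893, F1449). Control points (SVG): P0=(37.42,46.98), P1=(40.65,32.99), P2=(78.21,78.33), P3=(83.10,92.82); sampled at t=k/6. Machine vertices: (37.42,150.84) → (41.59,153.31) → (49.61,148.39) → (59.64,138.60) → (69.80,126.43) → (78.24,114.40) → (83.10,105.00). Open path.

**Shape 2** — `<polyline>` line segment, stroke `#0000ff` → cut (S893, F1449). Machine vertices: (75.50,69.76) → (146.09,84.08). Open path.

**Shape 3** — `<circle>` circle, stroke `#0000ff` → cut (S893, F1449). Machine vertices: (71.59,74.10) → (69.66,81.31) → (64.38,86.59) → (57.17,88.52) → (49.96,86.59) → (44.68,81.31) → (42.75,74.10) → (44.68,66.89) → (49.96,61.61) → (57.17,59.68) → (64.38,61.61) → (69.66,66.89) → (71.59,74.10). Closed: final G1 returns to the first vertex.

**Shape 4** — `<rect>` rectangle, stroke `#0000ff` → cut (S893, F1449). Machine vertices: (28.13,135.05) → (85.51,135.05) → (85.51,93.27) → (28.13,93.27) → (28.13,135.05). Closed: final G1 returns to the first vertex.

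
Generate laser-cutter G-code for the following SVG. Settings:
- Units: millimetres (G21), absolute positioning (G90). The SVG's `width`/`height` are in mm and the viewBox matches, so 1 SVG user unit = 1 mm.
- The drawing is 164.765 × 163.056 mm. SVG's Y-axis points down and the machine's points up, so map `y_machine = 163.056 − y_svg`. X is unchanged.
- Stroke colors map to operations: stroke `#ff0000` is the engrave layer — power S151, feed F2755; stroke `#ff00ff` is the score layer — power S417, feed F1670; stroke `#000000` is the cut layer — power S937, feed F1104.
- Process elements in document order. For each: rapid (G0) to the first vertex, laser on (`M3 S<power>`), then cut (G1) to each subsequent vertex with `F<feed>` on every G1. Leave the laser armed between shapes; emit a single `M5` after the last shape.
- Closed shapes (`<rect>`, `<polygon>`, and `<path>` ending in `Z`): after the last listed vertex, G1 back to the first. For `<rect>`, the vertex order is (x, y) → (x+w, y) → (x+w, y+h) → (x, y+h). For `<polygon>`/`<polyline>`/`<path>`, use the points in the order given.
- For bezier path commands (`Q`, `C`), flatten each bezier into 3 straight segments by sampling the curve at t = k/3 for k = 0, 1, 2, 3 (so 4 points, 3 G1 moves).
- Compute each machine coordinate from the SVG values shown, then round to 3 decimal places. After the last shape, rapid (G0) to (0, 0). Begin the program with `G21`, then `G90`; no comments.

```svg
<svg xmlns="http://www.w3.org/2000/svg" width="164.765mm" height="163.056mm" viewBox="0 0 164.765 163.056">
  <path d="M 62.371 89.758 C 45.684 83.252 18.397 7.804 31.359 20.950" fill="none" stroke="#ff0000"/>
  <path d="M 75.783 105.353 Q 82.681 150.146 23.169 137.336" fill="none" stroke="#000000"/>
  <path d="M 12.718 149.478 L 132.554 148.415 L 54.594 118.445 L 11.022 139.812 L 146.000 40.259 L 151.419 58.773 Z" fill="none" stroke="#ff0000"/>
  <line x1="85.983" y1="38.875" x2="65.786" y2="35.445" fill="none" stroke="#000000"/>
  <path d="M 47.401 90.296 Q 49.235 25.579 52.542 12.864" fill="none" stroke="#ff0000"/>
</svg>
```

Since the viewBox matches the mm dimensions, user units are millimetres directly. The only transform is the Y-flip y_m = 163.056 − y_svg.

Shape 1 is a cubic bezier drawn with `<path>`. Its stroke #ff0000 means engrave at S151, F2755. After flipping Y the toolpath is (62.371,73.298) → (44.034,96.950) → (29.930,131.555) → (31.359,142.106).

Shape 2 is a quadratic bezier drawn with `<path>`. Its stroke #000000 means cut at S937, F1104. After flipping Y the toolpath is (75.783,57.703) → (73.003,34.241) → (55.465,23.580) → (23.169,25.720).

Shape 3 is a closed polygon drawn with `<path>`. Its stroke #ff0000 means engrave at S151, F2755. After flipping Y the toolpath is (12.718,13.578) → (132.554,14.641) → (54.594,44.611) → (11.022,23.244) → (146.000,122.797) → (151.419,104.283) → (12.718,13.578), returning to the start.

Shape 4 is a line segment drawn with `<line>`. Its stroke #000000 means cut at S937, F1104. After flipping Y the toolpath is (85.983,124.181) → (65.786,127.611).

Shape 5 is a quadratic bezier drawn with `<path>`. Its stroke #ff0000 means engrave at S151, F2755. After flipping Y the toolpath is (47.401,72.760) → (48.787,110.127) → (50.501,135.937) → (52.542,150.192).

G21
G90
G0 X62.371 Y73.298
M3 S151
G1 X44.034 Y96.950 F2755
G1 X29.930 Y131.555 F2755
G1 X31.359 Y142.106 F2755
G0 X75.783 Y57.703
M3 S937
G1 X73.003 Y34.241 F1104
G1 X55.465 Y23.580 F1104
G1 X23.169 Y25.720 F1104
G0 X12.718 Y13.578
M3 S151
G1 X132.554 Y14.641 F2755
G1 X54.594 Y44.611 F2755
G1 X11.022 Y23.244 F2755
G1 X146.000 Y122.797 F2755
G1 X151.419 Y104.283 F2755
G1 X12.718 Y13.578 F2755
G0 X85.983 Y124.181
M3 S937
G1 X65.786 Y127.611 F1104
G0 X47.401 Y72.760
M3 S151
G1 X48.787 Y110.127 F2755
G1 X50.501 Y135.937 F2755
G1 X52.542 Y150.192 F2755
M5
G0 X0.000 Y0.000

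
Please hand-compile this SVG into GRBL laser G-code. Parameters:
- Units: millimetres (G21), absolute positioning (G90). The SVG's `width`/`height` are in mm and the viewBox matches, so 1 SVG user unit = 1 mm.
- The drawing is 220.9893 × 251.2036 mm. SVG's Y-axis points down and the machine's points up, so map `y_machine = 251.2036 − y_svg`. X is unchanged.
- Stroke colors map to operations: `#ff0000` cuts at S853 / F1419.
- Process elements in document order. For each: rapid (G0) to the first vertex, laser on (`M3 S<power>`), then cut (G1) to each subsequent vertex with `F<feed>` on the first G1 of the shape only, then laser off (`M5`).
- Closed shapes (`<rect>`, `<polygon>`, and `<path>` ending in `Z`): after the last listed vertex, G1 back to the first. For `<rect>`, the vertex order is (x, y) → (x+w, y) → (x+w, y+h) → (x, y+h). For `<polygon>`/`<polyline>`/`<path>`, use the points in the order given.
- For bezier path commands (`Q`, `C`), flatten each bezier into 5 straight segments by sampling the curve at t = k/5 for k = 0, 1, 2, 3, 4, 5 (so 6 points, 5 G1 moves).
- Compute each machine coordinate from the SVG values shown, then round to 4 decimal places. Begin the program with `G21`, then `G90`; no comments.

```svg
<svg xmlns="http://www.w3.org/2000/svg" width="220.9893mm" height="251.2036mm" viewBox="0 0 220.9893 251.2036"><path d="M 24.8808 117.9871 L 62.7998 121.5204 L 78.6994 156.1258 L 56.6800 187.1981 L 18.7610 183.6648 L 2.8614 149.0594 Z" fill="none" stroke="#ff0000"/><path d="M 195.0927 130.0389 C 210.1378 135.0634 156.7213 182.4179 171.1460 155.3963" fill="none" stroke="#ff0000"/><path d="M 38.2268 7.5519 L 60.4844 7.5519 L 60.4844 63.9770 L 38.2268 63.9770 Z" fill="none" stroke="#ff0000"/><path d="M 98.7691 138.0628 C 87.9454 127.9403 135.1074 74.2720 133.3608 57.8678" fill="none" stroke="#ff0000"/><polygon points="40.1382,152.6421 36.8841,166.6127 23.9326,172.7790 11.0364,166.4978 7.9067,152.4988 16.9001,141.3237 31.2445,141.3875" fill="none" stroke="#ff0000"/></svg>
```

G21
G90
G0 X24.8808 Y133.2165
M3 S853
G1 X62.7998 Y129.6832 F1419
G1 X78.6994 Y95.0778
G1 X56.6800 Y64.0055
G1 X18.7610 Y67.5388
G1 X2.8614 Y102.1442
G1 X24.8808 Y133.2165
M5
G0 X195.0927 Y121.1647
M3 S853
G1 X196.9948 Y114.0040 F1419
G1 X189.0086 Y102.2861
G1 X177.6768 Y91.6127
G1 X169.5417 Y87.5858
G1 X171.1460 Y95.8073
M5
G0 X38.2268 Y243.6517
M3 S853
G1 X60.4844 Y243.6517 F1419
G1 X60.4844 Y187.2266
G1 X38.2268 Y187.2266
G1 X38.2268 Y243.6517
M5
G0 X98.7691 Y113.1408
M3 S853
G1 X98.3780 Y123.7933 F1419
G1 X106.7726 Y141.0180
G1 X118.8218 Y160.9358
G1 X129.3949 Y179.6681
G1 X133.3608 Y193.3358
M5
G0 X40.1382 Y98.5615
M3 S853
G1 X36.8841 Y84.5909 F1419
G1 X23.9326 Y78.4246
G1 X11.0364 Y84.7058
G1 X7.9067 Y98.7048
G1 X16.9001 Y109.8799
G1 X31.2445 Y109.8161
G1 X40.1382 Y98.5615
M5

1 u = 1 mm; y_m = 251.2036 − y.

[1] `<path>` regular polygon, #ff0000→cut S853 F1419: (24.8808,133.2165) → (62.7998,129.6832) → (78.6994,95.0778) → (56.6800,64.0055) → (18.7610,67.5388) → (2.8614,102.1442) → (24.8808,133.2165) (closed)

[2] `<path>` cubic bezier, #ff0000→cut S853 F1419: (195.0927,121.1647) → (196.9948,114.0040) → (189.0086,102.2861) → (177.6768,91.6127) → (169.5417,87.5858) → (171.1460,95.8073)

[3] `<path>` rectangle, #ff0000→cut S853 F1419: (38.2268,243.6517) → (60.4844,243.6517) → (60.4844,187.2266) → (38.2268,187.2266) → (38.2268,243.6517) (closed)

[4] `<path>` cubic bezier, #ff0000→cut S853 F1419: (98.7691,113.1408) → (98.3780,123.7933) → (106.7726,141.0180) → (118.8218,160.9358) → (129.3949,179.6681) → (133.3608,193.3358)

[5] `<polygon>` regular polygon, #ff0000→cut S853 F1419: (40.1382,98.5615) → (36.8841,84.5909) → (23.9326,78.4246) → (11.0364,84.7058) → (7.9067,98.7048) → (16.9001,109.8799) → (31.2445,109.8161) → (40.1382,98.5615) (closed)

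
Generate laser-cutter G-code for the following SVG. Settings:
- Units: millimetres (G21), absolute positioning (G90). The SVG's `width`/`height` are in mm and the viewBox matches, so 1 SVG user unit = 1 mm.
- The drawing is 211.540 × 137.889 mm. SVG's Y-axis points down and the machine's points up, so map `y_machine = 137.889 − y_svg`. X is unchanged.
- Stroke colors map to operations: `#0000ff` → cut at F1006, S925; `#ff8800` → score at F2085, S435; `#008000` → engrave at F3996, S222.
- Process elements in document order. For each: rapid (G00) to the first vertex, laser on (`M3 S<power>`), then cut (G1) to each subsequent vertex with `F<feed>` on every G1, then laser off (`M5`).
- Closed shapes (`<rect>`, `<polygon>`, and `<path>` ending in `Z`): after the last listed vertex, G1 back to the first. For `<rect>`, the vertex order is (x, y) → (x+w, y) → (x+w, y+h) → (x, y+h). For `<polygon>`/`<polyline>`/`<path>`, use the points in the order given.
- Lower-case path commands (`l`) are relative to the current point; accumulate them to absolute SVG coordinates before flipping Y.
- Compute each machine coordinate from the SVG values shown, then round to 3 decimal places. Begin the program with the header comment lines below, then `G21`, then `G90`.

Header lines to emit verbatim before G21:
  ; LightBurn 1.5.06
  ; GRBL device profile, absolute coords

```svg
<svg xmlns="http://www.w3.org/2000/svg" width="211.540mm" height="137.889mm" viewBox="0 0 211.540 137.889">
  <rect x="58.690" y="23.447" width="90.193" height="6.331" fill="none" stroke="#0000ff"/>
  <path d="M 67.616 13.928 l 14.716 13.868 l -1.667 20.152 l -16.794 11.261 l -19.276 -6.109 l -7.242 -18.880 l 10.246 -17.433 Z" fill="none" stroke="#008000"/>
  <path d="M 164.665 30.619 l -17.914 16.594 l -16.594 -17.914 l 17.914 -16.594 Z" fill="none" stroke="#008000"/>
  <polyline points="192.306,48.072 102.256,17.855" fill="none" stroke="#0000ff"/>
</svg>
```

1 u = 1 mm; y_m = 137.889 − y.

[1] `<rect>` rectangle, #0000ff→cut S925 F1006: (58.690,114.442) → (148.883,114.442) → (148.883,108.111) → (58.690,108.111) → (58.690,114.442) (closed)

[2] `<path>` regular polygon, #008000→engrave S222 F3996: (67.616,123.961) → (82.332,110.093) → (80.665,89.941) → (63.871,78.680) → (44.595,84.789) → (37.353,103.669) → (47.599,121.102) → (67.616,123.961) (closed)

[3] `<path>` regular polygon, #008000→engrave S222 F3996: (164.665,107.270) → (146.751,90.676) → (130.157,108.590) → (148.071,125.184) → (164.665,107.270) (closed)

[4] `<polyline>` line segment, #0000ff→cut S925 F1006: (192.306,89.817) → (102.256,120.034)

; LightBurn 1.5.06
; GRBL device profile, absolute coords
G21
G90
G00 X58.690 Y114.442
M3 S925
G1 X148.883 Y114.442 F1006
G1 X148.883 Y108.111 F1006
G1 X58.690 Y108.111 F1006
G1 X58.690 Y114.442 F1006
M5
G00 X67.616 Y123.961
M3 S222
G1 X82.332 Y110.093 F3996
G1 X80.665 Y89.941 F3996
G1 X63.871 Y78.680 F3996
G1 X44.595 Y84.789 F3996
G1 X37.353 Y103.669 F3996
G1 X47.599 Y121.102 F3996
G1 X67.616 Y123.961 F3996
M5
G00 X164.665 Y107.270
M3 S222
G1 X146.751 Y90.676 F3996
G1 X130.157 Y108.590 F3996
G1 X148.071 Y125.184 F3996
G1 X164.665 Y107.270 F3996
M5
G00 X192.306 Y89.817
M3 S925
G1 X102.256 Y120.034 F1006
M5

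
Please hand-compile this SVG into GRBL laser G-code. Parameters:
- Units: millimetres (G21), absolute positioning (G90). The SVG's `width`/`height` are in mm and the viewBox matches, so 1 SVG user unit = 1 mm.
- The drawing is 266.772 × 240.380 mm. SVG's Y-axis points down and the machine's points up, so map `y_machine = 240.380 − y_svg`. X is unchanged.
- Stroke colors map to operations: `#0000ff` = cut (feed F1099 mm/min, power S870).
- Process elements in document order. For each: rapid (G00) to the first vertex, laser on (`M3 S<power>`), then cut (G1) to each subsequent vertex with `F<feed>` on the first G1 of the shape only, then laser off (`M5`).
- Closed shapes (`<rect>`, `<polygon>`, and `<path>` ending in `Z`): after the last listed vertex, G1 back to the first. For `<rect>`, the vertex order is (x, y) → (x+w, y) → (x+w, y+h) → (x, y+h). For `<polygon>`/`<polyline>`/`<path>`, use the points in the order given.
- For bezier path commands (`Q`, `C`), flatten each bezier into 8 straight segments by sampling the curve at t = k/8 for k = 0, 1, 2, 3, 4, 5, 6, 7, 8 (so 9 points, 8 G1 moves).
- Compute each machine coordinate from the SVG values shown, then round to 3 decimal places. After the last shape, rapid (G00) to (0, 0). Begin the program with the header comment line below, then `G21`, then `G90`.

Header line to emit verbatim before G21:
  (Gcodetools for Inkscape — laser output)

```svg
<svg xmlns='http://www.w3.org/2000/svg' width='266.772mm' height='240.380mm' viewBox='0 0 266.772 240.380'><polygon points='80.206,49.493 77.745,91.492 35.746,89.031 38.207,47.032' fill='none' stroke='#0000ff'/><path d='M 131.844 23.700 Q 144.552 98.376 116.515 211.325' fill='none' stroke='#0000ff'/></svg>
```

(Gcodetools for Inkscape — laser output)
G21
G90
G00 X80.206 Y190.887
M3 S870
G1 X77.745 Y148.888 F1099
G1 X35.746 Y151.349
G1 X38.207 Y193.348
G1 X80.206 Y190.887
M5
G00 X131.844 Y216.680
M3 S870
G1 X134.384 Y197.413 F1099
G1 X135.651 Y176.950
G1 X135.645 Y155.291
G1 X134.366 Y132.436
G1 X131.813 Y108.385
G1 X127.987 Y83.137
G1 X122.888 Y56.694
G1 X116.515 Y29.055
M5
G00 X0.000 Y0.000

viewBox `0 0 266.772 240.380` with mm width/height → 1 unit = 1 mm. Flip: y_m = 240.380 − y_svg.

**Shape 1** — `<polygon>` regular polygon, stroke `#0000ff` → cut (S870, F1099). Machine vertices: (80.206,190.887) → (77.745,148.888) → (35.746,151.349) → (38.207,193.348) → (80.206,190.887). Closed: final G1 returns to the first vertex.

**Shape 2** — `<path>` quadratic bezier, stroke `#0000ff` → cut (S870, F1099). Control points (SVG): P0=(131.844,23.700), P1=(144.552,98.376), P2=(116.515,211.325); sampled at t=k/8. Machine vertices: (131.844,216.680) → (134.384,197.413) → (135.651,176.950) → (135.645,155.291) → (134.366,132.436) → (131.813,108.385) → (127.987,83.137) → (122.888,56.694) → (116.515,29.055). Open path.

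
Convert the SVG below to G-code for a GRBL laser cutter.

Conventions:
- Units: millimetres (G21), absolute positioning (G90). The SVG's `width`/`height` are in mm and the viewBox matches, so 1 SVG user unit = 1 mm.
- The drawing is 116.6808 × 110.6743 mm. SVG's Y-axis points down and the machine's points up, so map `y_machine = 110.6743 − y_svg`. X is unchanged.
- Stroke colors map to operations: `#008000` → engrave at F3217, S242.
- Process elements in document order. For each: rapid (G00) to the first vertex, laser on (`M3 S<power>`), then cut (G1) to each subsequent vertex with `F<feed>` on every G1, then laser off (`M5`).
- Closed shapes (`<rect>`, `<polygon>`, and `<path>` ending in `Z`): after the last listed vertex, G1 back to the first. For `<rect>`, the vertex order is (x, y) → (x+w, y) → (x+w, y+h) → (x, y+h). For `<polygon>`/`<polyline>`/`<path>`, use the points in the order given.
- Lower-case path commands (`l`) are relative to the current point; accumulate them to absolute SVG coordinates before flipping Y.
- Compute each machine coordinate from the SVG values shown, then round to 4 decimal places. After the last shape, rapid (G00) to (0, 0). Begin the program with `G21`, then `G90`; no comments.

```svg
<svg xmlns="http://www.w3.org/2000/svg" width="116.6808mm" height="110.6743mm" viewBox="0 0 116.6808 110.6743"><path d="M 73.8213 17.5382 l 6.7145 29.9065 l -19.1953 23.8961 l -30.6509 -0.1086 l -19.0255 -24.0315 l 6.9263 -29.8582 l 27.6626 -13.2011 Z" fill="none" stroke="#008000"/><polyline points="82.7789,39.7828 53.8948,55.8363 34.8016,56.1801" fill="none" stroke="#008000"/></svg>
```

viewBox `0 0 116.6808 110.6743` with mm width/height → 1 unit = 1 mm. Flip: y_m = 110.6743 − y_svg.

**Shape 1** — `<path>` regular polygon, stroke `#008000` → engrave (S242, F3217). Machine vertices: (73.8213,93.1361) → (80.5358,63.2296) → (61.3405,39.3335) → (30.6896,39.4421) → (11.6641,63.4736) → (18.5904,93.3318) → (46.2530,106.5329) → (73.8213,93.1361). Closed: final G1 returns to the first vertex.

**Shape 2** — `<polyline>` open polyline, stroke `#008000` → engrave (S242, F3217). Machine vertices: (82.7789,70.8915) → (53.8948,54.8380) → (34.8016,54.4942). Open path.

G21
G90
G00 X73.8213 Y93.1361
M3 S242
G1 X80.5358 Y63.2296 F3217
G1 X61.3405 Y39.3335 F3217
G1 X30.6896 Y39.4421 F3217
G1 X11.6641 Y63.4736 F3217
G1 X18.5904 Y93.3318 F3217
G1 X46.2530 Y106.5329 F3217
G1 X73.8213 Y93.1361 F3217
M5
G00 X82.7789 Y70.8915
M3 S242
G1 X53.8948 Y54.8380 F3217
G1 X34.8016 Y54.4942 F3217
M5
G00 X0.0000 Y0.0000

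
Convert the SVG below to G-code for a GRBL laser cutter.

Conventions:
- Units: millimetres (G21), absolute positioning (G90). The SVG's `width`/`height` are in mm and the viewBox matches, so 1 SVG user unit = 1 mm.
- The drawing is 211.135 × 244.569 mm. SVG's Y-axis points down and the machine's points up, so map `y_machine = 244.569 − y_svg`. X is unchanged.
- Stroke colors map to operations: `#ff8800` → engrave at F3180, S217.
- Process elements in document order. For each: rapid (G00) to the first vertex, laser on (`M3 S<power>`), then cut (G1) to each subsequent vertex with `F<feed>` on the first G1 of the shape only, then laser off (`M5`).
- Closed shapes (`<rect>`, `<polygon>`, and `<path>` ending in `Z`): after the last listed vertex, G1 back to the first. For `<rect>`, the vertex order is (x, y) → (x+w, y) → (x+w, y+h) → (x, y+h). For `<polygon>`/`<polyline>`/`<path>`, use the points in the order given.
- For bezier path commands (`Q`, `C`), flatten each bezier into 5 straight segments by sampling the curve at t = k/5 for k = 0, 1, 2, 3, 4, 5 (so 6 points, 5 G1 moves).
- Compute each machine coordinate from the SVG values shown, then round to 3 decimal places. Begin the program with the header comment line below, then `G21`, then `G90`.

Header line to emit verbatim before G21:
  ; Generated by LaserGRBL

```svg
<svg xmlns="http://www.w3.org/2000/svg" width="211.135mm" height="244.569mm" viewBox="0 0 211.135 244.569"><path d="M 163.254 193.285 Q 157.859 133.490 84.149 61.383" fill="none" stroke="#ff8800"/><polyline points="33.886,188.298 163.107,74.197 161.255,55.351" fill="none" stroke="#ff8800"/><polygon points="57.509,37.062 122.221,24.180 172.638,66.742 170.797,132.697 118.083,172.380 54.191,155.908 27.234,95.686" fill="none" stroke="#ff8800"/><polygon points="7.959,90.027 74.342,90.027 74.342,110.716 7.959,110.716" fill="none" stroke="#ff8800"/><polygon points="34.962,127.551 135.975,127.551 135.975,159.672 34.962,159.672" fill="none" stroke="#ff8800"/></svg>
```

; Generated by LaserGRBL
G21
G90
G00 X163.254 Y51.284
M3 S217
G1 X158.363 Y75.694 F3180
G1 X148.008 Y101.090
G1 X132.187 Y127.470
G1 X110.900 Y154.836
G1 X84.149 Y183.186
M5
G00 X33.886 Y56.271
M3 S217
G1 X163.107 Y170.372 F3180
G1 X161.255 Y189.218
M5
G00 X57.509 Y207.507
M3 S217
G1 X122.221 Y220.389 F3180
G1 X172.638 Y177.827
G1 X170.797 Y111.872
G1 X118.083 Y72.189
G1 X54.191 Y88.661
G1 X27.234 Y148.883
G1 X57.509 Y207.507
M5
G00 X7.959 Y154.542
M3 S217
G1 X74.342 Y154.542 F3180
G1 X74.342 Y133.853
G1 X7.959 Y133.853
G1 X7.959 Y154.542
M5
G00 X34.962 Y117.018
M3 S217
G1 X135.975 Y117.018 F3180
G1 X135.975 Y84.897
G1 X34.962 Y84.897
G1 X34.962 Y117.018
M5

viewBox `0 0 211.135 244.569` with mm width/height → 1 unit = 1 mm. Flip: y_m = 244.569 − y_svg.

**Shape 1** — `<path>` quadratic bezier, stroke `#ff8800` → engrave (S217, F3180). Control points (SVG): P0=(163.254,193.285), P1=(157.859,133.490), P2=(84.149,61.383); sampled at t=k/5. Machine vertices: (163.254,51.284) → (158.363,75.694) → (148.008,101.090) → (132.187,127.470) → (110.900,154.836) → (84.149,183.186). Open path.

**Shape 2** — `<polyline>` open polyline, stroke `#ff8800` → engrave (S217, F3180). Machine vertices: (33.886,56.271) → (163.107,170.372) → (161.255,189.218). Open path.

**Shape 3** — `<polygon>` regular polygon, stroke `#ff8800` → engrave (S217, F3180). Machine vertices: (57.509,207.507) → (122.221,220.389) → (172.638,177.827) → (170.797,111.872) → (118.083,72.189) → (54.191,88.661) → (27.234,148.883) → (57.509,207.507). Closed: final G1 returns to the first vertex.

**Shape 4** — `<polygon>` rectangle, stroke `#ff8800` → engrave (S217, F3180). Machine vertices: (7.959,154.542) → (74.342,154.542) → (74.342,133.853) → (7.959,133.853) → (7.959,154.542). Closed: final G1 returns to the first vertex.

**Shape 5** — `<polygon>` rectangle, stroke `#ff8800` → engrave (S217, F3180). Machine vertices: (34.962,117.018) → (135.975,117.018) → (135.975,84.897) → (34.962,84.897) → (34.962,117.018). Closed: final G1 returns to the first vertex.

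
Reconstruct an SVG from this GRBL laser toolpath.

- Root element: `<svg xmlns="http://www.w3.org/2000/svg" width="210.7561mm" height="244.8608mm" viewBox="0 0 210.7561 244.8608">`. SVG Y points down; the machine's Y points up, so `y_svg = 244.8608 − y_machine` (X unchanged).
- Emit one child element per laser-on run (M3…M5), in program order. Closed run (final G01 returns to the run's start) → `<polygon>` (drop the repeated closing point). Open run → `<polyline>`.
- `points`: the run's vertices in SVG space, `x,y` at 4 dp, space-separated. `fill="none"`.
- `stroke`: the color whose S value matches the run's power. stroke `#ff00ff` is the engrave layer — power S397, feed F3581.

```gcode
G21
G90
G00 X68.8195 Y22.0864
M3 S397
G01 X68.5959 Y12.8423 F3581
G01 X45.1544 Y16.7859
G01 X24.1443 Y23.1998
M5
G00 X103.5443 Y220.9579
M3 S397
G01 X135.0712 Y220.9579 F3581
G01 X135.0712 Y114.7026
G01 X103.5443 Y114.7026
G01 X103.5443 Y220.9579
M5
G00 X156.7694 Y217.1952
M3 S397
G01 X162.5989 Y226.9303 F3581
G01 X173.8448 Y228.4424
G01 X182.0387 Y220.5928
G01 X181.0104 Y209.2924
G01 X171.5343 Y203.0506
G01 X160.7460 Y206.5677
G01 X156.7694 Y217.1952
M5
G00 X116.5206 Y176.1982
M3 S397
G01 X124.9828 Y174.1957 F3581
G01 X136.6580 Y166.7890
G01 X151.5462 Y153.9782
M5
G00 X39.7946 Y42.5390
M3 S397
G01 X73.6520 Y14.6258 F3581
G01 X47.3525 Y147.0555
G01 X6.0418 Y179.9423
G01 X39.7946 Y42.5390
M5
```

<svg xmlns="http://www.w3.org/2000/svg" width="210.7561mm" height="244.8608mm" viewBox="0 0 210.7561 244.8608">
  <polyline points="68.8195,222.7744 68.5959,232.0185 45.1544,228.0749 24.1443,221.6610" fill="none" stroke="#ff00ff"/>
  <polygon points="103.5443,23.9029 135.0712,23.9029 135.0712,130.1582 103.5443,130.1582" fill="none" stroke="#ff00ff"/>
  <polygon points="156.7694,27.6656 162.5989,17.9305 173.8448,16.4184 182.0387,24.2680 181.0104,35.5684 171.5343,41.8102 160.7460,38.2931" fill="none" stroke="#ff00ff"/>
  <polyline points="116.5206,68.6626 124.9828,70.6651 136.6580,78.0718 151.5462,90.8826" fill="none" stroke="#ff00ff"/>
  <polygon points="39.7946,202.3218 73.6520,230.2350 47.3525,97.8053 6.0418,64.9185" fill="none" stroke="#ff00ff"/>
</svg>

Each laser-on run becomes one SVG element. Flip Y back into SVG space with y_svg = 244.8608 − y_machine. Every run uses S397, so all elements get stroke `#ff00ff` (engrave).

Run 1: The run is open, so emit a `<polyline>` with points (Y-flipped): 68.8195,222.7744 68.5959,232.0185 45.1544,228.0749 24.1443,221.6610.

Run 2: The run returns to its start, so emit a `<polygon>` with points (Y-flipped): 103.5443,23.9029 135.0712,23.9029 135.0712,130.1582 103.5443,130.1582.

Run 3: The run returns to its start, so emit a `<polygon>` with points (Y-flipped): 156.7694,27.6656 162.5989,17.9305 173.8448,16.4184 182.0387,24.2680 181.0104,35.5684 171.5343,41.8102 160.7460,38.2931.

Run 4: The run is open, so emit a `<polyline>` with points (Y-flipped): 116.5206,68.6626 124.9828,70.6651 136.6580,78.0718 151.5462,90.8826.

Run 5: The run returns to its start, so emit a `<polygon>` with points (Y-flipped): 39.7946,202.3218 73.6520,230.2350 47.3525,97.8053 6.0418,64.9185.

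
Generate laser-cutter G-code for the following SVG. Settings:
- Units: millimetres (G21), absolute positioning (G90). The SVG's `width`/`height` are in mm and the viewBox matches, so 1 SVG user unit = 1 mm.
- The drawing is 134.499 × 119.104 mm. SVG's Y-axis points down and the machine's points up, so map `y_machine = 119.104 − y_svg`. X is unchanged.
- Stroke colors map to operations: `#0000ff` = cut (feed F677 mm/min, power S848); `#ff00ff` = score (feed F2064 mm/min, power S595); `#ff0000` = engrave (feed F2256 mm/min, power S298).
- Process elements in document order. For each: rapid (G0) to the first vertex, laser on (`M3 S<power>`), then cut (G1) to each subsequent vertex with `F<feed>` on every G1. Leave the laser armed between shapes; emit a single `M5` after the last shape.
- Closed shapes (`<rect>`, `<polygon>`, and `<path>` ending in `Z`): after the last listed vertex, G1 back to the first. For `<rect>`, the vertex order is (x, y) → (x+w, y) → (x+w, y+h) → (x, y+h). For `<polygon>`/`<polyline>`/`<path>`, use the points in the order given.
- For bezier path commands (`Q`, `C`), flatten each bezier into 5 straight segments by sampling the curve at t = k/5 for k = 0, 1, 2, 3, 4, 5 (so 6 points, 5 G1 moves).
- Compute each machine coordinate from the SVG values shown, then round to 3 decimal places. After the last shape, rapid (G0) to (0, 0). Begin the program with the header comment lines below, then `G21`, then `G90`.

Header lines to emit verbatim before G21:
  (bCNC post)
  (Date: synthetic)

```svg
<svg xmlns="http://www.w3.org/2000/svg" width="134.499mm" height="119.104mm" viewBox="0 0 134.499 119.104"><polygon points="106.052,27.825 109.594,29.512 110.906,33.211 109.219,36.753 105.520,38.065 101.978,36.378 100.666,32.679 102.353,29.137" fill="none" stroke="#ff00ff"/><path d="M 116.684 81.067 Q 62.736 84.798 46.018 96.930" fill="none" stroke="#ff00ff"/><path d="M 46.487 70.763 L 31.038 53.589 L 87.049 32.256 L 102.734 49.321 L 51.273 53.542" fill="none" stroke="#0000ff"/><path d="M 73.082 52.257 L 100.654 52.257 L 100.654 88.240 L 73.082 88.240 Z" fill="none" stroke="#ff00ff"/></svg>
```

Since the viewBox matches the mm dimensions, user units are millimetres directly. The only transform is the Y-flip y_m = 119.104 − y_svg.

Shape 1 is a regular polygon drawn with `<polygon>`. Its stroke #ff00ff means score at S595, F2064. After flipping Y the toolpath is (106.052,91.279) → (109.594,89.592) → (110.906,85.893) → (109.219,82.351) → (105.520,81.039) → (101.978,82.726) → (100.666,86.425) → (102.353,89.967) → (106.052,91.279), returning to the start.

Shape 2 is a quadratic bezier drawn with `<path>`. Its stroke #ff00ff means score at S595, F2064. After flipping Y the toolpath is (116.684,38.037) → (96.594,36.209) → (79.482,33.708) → (65.349,30.535) → (54.194,26.691) → (46.018,22.174).

Shape 3 is a open polyline drawn with `<path>`. Its stroke #0000ff means cut at S848, F677. After flipping Y the toolpath is (46.487,48.341) → (31.038,65.515) → (87.049,86.848) → (102.734,69.783) → (51.273,65.562).

Shape 4 is a rectangle drawn with `<path>`. Its stroke #ff00ff means score at S595, F2064. After flipping Y the toolpath is (73.082,66.847) → (100.654,66.847) → (100.654,30.864) → (73.082,30.864) → (73.082,66.847), returning to the start.

(bCNC post)
(Date: synthetic)
G21
G90
G0 X106.052 Y91.279
M3 S595
G1 X109.594 Y89.592 F2064
G1 X110.906 Y85.893 F2064
G1 X109.219 Y82.351 F2064
G1 X105.520 Y81.039 F2064
G1 X101.978 Y82.726 F2064
G1 X100.666 Y86.425 F2064
G1 X102.353 Y89.967 F2064
G1 X106.052 Y91.279 F2064
G0 X116.684 Y38.037
M3 S595
G1 X96.594 Y36.209 F2064
G1 X79.482 Y33.708 F2064
G1 X65.349 Y30.535 F2064
G1 X54.194 Y26.691 F2064
G1 X46.018 Y22.174 F2064
G0 X46.487 Y48.341
M3 S848
G1 X31.038 Y65.515 F677
G1 X87.049 Y86.848 F677
G1 X102.734 Y69.783 F677
G1 X51.273 Y65.562 F677
G0 X73.082 Y66.847
M3 S595
G1 X100.654 Y66.847 F2064
G1 X100.654 Y30.864 F2064
G1 X73.082 Y30.864 F2064
G1 X73.082 Y66.847 F2064
M5
G0 X0.000 Y0.000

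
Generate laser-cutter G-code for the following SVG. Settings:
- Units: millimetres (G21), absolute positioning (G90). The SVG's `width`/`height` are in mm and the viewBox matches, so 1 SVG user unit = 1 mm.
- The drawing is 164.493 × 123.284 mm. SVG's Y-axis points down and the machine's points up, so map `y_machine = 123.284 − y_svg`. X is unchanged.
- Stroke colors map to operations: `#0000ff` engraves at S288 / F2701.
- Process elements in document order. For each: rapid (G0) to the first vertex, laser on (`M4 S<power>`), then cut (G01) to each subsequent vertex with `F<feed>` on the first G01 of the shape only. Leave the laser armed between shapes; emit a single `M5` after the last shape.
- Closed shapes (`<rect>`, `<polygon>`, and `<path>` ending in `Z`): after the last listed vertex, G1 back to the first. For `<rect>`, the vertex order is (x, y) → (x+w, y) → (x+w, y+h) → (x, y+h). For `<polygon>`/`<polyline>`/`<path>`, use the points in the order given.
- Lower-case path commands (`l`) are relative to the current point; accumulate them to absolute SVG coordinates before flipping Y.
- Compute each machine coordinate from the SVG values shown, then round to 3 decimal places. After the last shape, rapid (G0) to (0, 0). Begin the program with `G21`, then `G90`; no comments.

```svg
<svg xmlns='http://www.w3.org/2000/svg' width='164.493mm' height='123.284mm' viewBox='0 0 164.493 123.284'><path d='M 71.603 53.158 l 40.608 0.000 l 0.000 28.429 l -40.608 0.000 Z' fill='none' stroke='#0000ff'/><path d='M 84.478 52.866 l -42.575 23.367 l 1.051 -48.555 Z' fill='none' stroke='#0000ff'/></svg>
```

G21
G90
G0 X71.603 Y70.126
M4 S288
G01 X112.211 Y70.126 F2701
G01 X112.211 Y41.697
G01 X71.603 Y41.697
G01 X71.603 Y70.126
G0 X84.478 Y70.418
M4 S288
G01 X41.903 Y47.051 F2701
G01 X42.954 Y95.606
G01 X84.478 Y70.418
M5
G0 X0.000 Y0.000

viewBox `0 0 164.493 123.284` with mm width/height → 1 unit = 1 mm. Flip: y_m = 123.284 − y_svg.

**Shape 1** — `<path>` rectangle, stroke `#0000ff` → engrave (S288, F2701). Machine vertices: (71.603,70.126) → (112.211,70.126) → (112.211,41.697) → (71.603,41.697) → (71.603,70.126). Closed: final G1 returns to the first vertex.

**Shape 2** — `<path>` regular polygon, stroke `#0000ff` → engrave (S288, F2701). Machine vertices: (84.478,70.418) → (41.903,47.051) → (42.954,95.606) → (84.478,70.418). Closed: final G1 returns to the first vertex.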